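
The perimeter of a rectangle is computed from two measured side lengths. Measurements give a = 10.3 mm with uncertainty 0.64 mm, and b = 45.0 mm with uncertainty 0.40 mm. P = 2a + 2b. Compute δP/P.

0.0136

Sums and differences: (δP)² = Σ (cᵢ δxᵢ)².
  (2·δa)² = 1.64;  (2·δb)² = 0.640
δP = √(2.28) = 1.51 mm
P = 111 mm, so δP/P = 1.51/111 = 0.0136.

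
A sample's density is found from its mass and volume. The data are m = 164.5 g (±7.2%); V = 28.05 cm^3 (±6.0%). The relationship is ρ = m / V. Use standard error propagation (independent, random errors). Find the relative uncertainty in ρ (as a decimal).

0.0937

Since ρ is a product/quotient, work with relative uncertainties:
  (1·δm/m)² = (1×0.0720)² = 0.00518;  (-1·δV/V)² = (-1×0.0600)² = 0.00360
δρ/ρ = √(0.00878) = 0.0937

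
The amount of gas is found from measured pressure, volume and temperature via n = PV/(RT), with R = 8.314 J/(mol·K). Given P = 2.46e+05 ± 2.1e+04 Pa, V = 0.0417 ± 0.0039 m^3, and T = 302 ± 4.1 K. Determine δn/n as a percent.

Each factor contributes (exponent × relative error)² to (δn/n)²:
  (1·δP/P)² = (1×0.0854)² = 0.00729;  (1·δV/V)² = (1×0.0935)² = 0.00875;  (-1·δT/T)² = (-1×0.0136)² = 0.000184
δn/n = √(0.0162) = 0.127

12.7%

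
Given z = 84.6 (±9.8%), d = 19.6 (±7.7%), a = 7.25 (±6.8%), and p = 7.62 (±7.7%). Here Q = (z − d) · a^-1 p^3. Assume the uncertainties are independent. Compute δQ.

Let u = z − d = 65.0. δu = √(δz² + δd²) = √(68.7 + 2.28) = 8.43, so δu/u = 0.130.
Q is then a monomial in u, a, p:
δQ/Q = √((δu/u)² + (-1·δa/a)² + (3·δp/p)²) = √(0.0168 + 0.00462 + 0.0534) = 0.273
Q = 3970, so δQ = 0.273 × 3970 = 1080.

1080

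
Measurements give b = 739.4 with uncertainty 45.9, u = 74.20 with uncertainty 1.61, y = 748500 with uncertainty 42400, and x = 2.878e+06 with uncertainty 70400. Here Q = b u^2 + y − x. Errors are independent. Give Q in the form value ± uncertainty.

(1.941 ± 0.319) × 10^6

Let p = b·u^2 = 4.071e+06. δp/p = √((1·δb/b)² + (2·δu/u)²) = √(0.00385 + 0.00188) = 0.0757, so δp = 3.08e+05.
Q = p + y − x: δQ = √(δp² + δy² + δx²) = √(9.51e+10 + 1.8e+09 + 4.96e+09) = 3.19e+05
Q = 1.941e+06.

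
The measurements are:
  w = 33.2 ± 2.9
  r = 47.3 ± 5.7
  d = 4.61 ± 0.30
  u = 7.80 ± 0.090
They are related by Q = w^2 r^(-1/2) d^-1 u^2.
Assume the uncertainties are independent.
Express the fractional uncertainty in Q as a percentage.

19.7%

For a monomial Q ∝ w^2, r^(-1/2), d^-1, u^2, fractional errors add in quadrature:
  (2·δw/w)² = (2×0.0873)² = 0.0305;  (−½·δr/r)² = (-0.5×0.121)² = 0.00363;  (-1·δd/d)² = (-1×0.0651)² = 0.00423;  (2·δu/u)² = (2×0.0115)² = 0.000533
δQ/Q = √(0.0389) = 0.197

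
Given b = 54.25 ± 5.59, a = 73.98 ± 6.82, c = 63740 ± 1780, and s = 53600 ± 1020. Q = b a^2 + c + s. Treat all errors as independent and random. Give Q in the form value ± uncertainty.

414300 ± 62700

Let p = b·a^2 = 296900. δp/p = √((1·δb/b)² + (2·δa/a)²) = √(0.0106 + 0.0340) = 0.211, so δp = 62700.
Q = p + c + s: δQ = √(δp² + δc² + δs²) = √(3.93e+09 + 3.17e+06 + 1.04e+06) = 62700
Q = 414300.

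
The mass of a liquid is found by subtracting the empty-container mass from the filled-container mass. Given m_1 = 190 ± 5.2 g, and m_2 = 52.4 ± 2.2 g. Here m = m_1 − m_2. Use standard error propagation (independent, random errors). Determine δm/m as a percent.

Sums and differences: (δm)² = Σ (cᵢ δxᵢ)².
  (δm_1)² = 27.0;  (δm_2)² = 4.84
δm = √(31.9) = 5.65 g
m = 138 g, so δm/m = 5.65/138 = 0.0410.

4.10%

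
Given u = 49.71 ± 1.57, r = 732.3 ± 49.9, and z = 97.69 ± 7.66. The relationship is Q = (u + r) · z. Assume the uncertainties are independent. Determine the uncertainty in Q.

7720

Let w = u + r = 782.0. δw = √(δu² + δr²) = √(2.46 + 2490) = 49.9, so δw/w = 0.0638.
Q is then a monomial in w, z:
δQ/Q = √((δw/w)² + (1·δz/z)²) = √(0.00408 + 0.00615) = 0.101
Q = 76390, so δQ = 0.101 × 76390 = 7720.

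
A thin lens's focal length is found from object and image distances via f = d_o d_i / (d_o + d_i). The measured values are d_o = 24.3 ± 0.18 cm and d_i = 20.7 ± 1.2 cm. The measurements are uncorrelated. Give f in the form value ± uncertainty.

11.2 ± 0.352 cm

∂f/∂d_o = (d_i/(d_o+d_i))² = 0.212;  ∂f/∂d_i = (d_o/(d_o+d_i))² = 0.292
δf = √((∂f/∂d_o · δd_o)² + (∂f/∂d_i · δd_i)²) = √(0.00145 + 0.122) = 0.352 cm
f = 11.2 cm.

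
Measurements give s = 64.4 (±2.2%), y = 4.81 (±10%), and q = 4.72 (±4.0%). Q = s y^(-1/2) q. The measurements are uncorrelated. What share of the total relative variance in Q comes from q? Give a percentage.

34.9%

(δQ/Q)² = (1·δs/s)² + (−½·δy/y)² + (1·δq/q)²
  s term: (1×0.0220)² = 0.000484
  y term: (-0.5×0.100)² = 0.00250
  q term: (1×0.0400)² = 0.00160
Total = 0.00458. Share from q = 0.00160/0.00458 = 0.349.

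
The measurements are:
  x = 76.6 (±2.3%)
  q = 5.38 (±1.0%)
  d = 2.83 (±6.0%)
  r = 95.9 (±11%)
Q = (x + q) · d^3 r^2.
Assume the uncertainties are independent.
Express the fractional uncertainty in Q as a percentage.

Let u = x + q = 82.0. δu = √(δx² + δq²) = √(3.10 + 0.00289) = 1.76, so δu/u = 0.0215.
Q is then a monomial in u, d, r:
δQ/Q = √((δu/u)² + (3·δd/d)² + (2·δr/r)²) = √(0.000462 + 0.0324 + 0.0484) = 0.285

28.5%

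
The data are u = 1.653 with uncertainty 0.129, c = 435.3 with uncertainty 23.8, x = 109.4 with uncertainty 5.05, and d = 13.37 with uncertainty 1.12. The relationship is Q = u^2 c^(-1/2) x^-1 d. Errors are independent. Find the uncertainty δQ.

0.00296

Q is a product of powers, so relative uncertainties combine in quadrature:
  (2·δu/u)² = (2×0.0780)² = 0.0244;  (−½·δc/c)² = (-0.5×0.0547)² = 0.000747;  (-1·δx/x)² = (-1×0.0462)² = 0.00213;  (1·δd/d)² = (1×0.0838)² = 0.00702
δQ/Q = √(0.0343) = 0.185
Q = 0.01601, so δQ = 0.185 × 0.01601 = 0.00296.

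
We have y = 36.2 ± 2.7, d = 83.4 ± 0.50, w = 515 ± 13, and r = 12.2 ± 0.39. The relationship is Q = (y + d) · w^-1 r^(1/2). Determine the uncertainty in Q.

0.0306

Let u = y + d = 120. δu = √(δy² + δd²) = √(7.29 + 0.250) = 2.75, so δu/u = 0.0230.
Q is then a monomial in u, w, r:
δQ/Q = √((δu/u)² + (-1·δw/w)² + (½·δr/r)²) = √(0.000527 + 0.000637 + 0.000255) = 0.0377
Q = 0.811, so δQ = 0.0377 × 0.811 = 0.0306.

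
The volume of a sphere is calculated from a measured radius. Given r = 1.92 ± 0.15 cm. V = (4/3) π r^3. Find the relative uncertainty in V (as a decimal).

0.234

Products/powers → add relative errors in quadrature, weighted by exponent:
  (3·δr/r)² = (3×0.0781)² = 0.0549
δV/V = √(0.0549) = 0.234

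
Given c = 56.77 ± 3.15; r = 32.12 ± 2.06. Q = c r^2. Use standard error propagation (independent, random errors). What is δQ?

Products/powers → add relative errors in quadrature, weighted by exponent:
  (1·δc/c)² = (1×0.0555)² = 0.00308;  (2·δr/r)² = (2×0.0641)² = 0.0165
δQ/Q = √(0.0195) = 0.140
Q = 58570, so δQ = 0.140 × 58570 = 8190.

8190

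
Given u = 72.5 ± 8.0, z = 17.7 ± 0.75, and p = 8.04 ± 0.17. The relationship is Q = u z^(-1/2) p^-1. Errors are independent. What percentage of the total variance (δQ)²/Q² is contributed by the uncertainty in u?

93.1%

(δQ/Q)² = (1·δu/u)² + (−½·δz/z)² + (-1·δp/p)²
  u term: (1×0.110)² = 0.0122
  z term: (-0.5×0.0424)² = 0.000449
  p term: (-1×0.0211)² = 0.000447
Total = 0.0131. Share from u = 0.0122/0.0131 = 0.931.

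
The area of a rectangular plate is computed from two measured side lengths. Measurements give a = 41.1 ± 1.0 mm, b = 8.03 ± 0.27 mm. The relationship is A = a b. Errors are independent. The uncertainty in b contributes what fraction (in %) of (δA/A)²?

(δA/A)² = (1·δa/a)² + (1·δb/b)²
  a term: (1×0.0243)² = 0.000592
  b term: (1×0.0336)² = 0.00113
Total = 0.00172. Share from b = 0.00113/0.00172 = 0.656.

65.6%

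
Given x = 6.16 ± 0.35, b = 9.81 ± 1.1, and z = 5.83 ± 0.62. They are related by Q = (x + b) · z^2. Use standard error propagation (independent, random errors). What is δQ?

Let u = x + b = 16.0. δu = √(δx² + δb²) = √(0.122 + 1.21) = 1.15, so δu/u = 0.0723.
Q is then a monomial in u, z:
δQ/Q = √((δu/u)² + (2·δz/z)²) = √(0.00522 + 0.0452) = 0.225
Q = 543, so δQ = 0.225 × 543 = 122.

122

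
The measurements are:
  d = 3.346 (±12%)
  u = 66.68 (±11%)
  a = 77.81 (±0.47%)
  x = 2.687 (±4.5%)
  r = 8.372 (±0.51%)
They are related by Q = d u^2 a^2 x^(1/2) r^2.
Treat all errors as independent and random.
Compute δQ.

2.61e+09

For a monomial Q ∝ d, u^2, a^2, x^(1/2), r^2, fractional errors add in quadrature:
  (1·δd/d)² = (1×0.120)² = 0.0144;  (2·δu/u)² = (2×0.110)² = 0.0484;  (2·δa/a)² = (2×0.00470)² = 8.84e-05;  (½·δx/x)² = (0.5×0.0450)² = 0.000506;  (2·δr/r)² = (2×0.00510)² = 0.000104
δQ/Q = √(0.0635) = 0.252
Q = 1.035e+10, so δQ = 0.252 × 1.035e+10 = 2.61e+09.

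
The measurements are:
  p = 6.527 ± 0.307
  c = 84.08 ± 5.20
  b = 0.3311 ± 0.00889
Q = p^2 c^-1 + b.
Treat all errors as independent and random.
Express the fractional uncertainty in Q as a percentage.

Let w = p^2·c^-1 = 0.5067. δw/w = √((2·δp/p)² + (-1·δc/c)²) = √(0.00885 + 0.00382) = 0.113, so δw = 0.0570.
Q = w + b: δQ = √(δw² + δb²) = √(0.00325 + 7.9e-05) = 0.0577
Q = 0.8378, so δQ/Q = 0.0577/0.8378 = 0.0689.

6.89%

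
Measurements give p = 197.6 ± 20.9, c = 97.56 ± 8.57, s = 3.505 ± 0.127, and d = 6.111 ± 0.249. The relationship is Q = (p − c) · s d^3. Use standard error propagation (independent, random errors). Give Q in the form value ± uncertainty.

Let u = p − c = 100.0. δu = √(δp² + δc²) = √(437 + 73.4) = 22.6, so δu/u = 0.226.
Q is then a monomial in u, s, d:
δQ/Q = √((δu/u)² + (1·δs/s)² + (3·δd/d)²) = √(0.0510 + 0.00131 + 0.0149) = 0.259
Q = 80020, so δQ = 0.259 × 80020 = 20700.

80020 ± 20700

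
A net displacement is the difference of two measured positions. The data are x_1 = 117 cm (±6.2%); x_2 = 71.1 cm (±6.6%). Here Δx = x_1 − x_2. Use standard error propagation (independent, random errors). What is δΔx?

For a sum/difference, combine absolute errors in quadrature:
  (δx_1)² = 52.6;  (δx_2)² = 22.0
δΔx = √(74.6) = 8.64 cm

8.64 cm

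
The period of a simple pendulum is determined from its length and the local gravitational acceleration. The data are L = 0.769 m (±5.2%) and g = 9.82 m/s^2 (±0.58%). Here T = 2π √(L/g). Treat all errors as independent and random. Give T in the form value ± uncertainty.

Relative error in a monomial: (δT/T)² = Σ (nᵢ · δxᵢ/xᵢ)².
  (½·δL/L)² = (0.5×0.0520)² = 0.000676;  (−½·δg/g)² = (-0.5×0.00580)² = 8.41e-06
δT/T = √(0.000684) = 0.0262
T = 1.76 s, so δT = 0.0262 × 1.76 = 0.0460 s.

1.76 ± 0.0460 s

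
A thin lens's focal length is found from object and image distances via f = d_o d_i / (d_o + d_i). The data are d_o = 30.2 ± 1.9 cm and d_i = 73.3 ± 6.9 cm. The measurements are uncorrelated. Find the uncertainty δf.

∂f/∂d_o = (d_i/(d_o+d_i))² = 0.502;  ∂f/∂d_i = (d_o/(d_o+d_i))² = 0.0851
δf = √((∂f/∂d_o · δd_o)² + (∂f/∂d_i · δd_i)²) = √(0.908 + 0.345) = 1.12 cm

1.12 cm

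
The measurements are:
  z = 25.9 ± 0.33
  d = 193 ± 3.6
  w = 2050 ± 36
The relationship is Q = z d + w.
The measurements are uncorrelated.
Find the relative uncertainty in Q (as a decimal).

Let p = z·d = 5000. δp/p = √((1·δz/z)² + (1·δd/d)²) = √(0.000162 + 0.000348) = 0.0226, so δp = 113.
Q = p + w: δQ = √(δp² + δw²) = √(12800 + 1300) = 119
Q = 7050, so δQ/Q = 119/7050 = 0.0168.

0.0168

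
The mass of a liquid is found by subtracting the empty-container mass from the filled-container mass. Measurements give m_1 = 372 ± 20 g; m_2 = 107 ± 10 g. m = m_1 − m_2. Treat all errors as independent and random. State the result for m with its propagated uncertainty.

Absolute uncertainties add in quadrature for a linear combination:
  (δm_1)² = 400;  (δm_2)² = 100
δm = √(500) = 22.4 g
m = 265 g.

265 ± 22.4 g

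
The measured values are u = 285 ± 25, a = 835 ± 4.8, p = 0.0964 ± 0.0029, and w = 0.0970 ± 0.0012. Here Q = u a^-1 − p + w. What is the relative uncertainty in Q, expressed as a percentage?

8.82%

Let h = u·a^-1 = 0.341. δh/h = √((1·δu/u)² + (-1·δa/a)²) = √(0.00769 + 3.3e-05) = 0.0879, so δh = 0.0300.
Q = h − p + w: δQ = √(δh² + δp² + δw²) = √(0.000900 + 8.41e-06 + 1.44e-06) = 0.0302
Q = 0.342, so δQ/Q = 0.0302/0.342 = 0.0882.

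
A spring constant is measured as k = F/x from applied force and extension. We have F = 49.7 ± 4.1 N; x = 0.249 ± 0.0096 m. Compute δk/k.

Since k is a product/quotient, work with relative uncertainties:
  (1·δF/F)² = (1×0.0825)² = 0.00681;  (-1·δx/x)² = (-1×0.0386)² = 0.00149
δk/k = √(0.00829) = 0.0911

0.0911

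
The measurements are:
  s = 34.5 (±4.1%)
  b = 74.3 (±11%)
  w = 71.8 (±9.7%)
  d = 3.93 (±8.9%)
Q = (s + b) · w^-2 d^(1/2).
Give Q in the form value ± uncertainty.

Let u = s + b = 109. δu = √(δs² + δb²) = √(2.00 + 66.8) = 8.29, so δu/u = 0.0762.
Q is then a monomial in u, w, d:
δQ/Q = √((δu/u)² + (-2·δw/w)² + (½·δd/d)²) = √(0.00581 + 0.0376 + 0.00198) = 0.213
Q = 0.0418, so δQ = 0.213 × 0.0418 = 0.00892.

0.0418 ± 0.00892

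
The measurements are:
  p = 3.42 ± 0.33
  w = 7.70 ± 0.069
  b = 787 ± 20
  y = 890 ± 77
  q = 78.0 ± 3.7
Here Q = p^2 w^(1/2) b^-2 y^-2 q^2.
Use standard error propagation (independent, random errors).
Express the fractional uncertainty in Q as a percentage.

28.1%

For a monomial Q ∝ p^2, w^(1/2), b^-2, y^-2, q^2, fractional errors add in quadrature:
  (2·δp/p)² = (2×0.0965)² = 0.0372;  (½·δw/w)² = (0.5×0.00896)² = 2.01e-05;  (-2·δb/b)² = (-2×0.0254)² = 0.00258;  (-2·δy/y)² = (-2×0.0865)² = 0.0299;  (2·δq/q)² = (2×0.0474)² = 0.00900
δQ/Q = √(0.0788) = 0.281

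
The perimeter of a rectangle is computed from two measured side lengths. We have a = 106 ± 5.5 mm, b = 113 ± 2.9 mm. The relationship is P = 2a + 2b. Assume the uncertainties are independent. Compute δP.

Each term contributes (cᵢ δxᵢ)² to (δP)²:
  (2·δa)² = 121;  (2·δb)² = 33.6
δP = √(155) = 12.4 mm

12.4 mm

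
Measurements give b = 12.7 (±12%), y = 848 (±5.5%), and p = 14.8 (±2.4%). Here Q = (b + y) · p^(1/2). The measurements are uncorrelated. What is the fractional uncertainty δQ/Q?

Let u = b + y = 861. δu = √(δb² + δy²) = √(2.32 + 2180) = 46.7, so δu/u = 0.0542.
Q is then a monomial in u, p:
δQ/Q = √((δu/u)² + (½·δp/p)²) = √(0.00294 + 0.000144) = 0.0555

0.0555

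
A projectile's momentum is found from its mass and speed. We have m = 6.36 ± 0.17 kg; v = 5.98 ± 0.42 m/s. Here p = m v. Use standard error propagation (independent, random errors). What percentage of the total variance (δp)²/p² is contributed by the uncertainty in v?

(δp/p)² = (1·δm/m)² + (1·δv/v)²
  m term: (1×0.0267)² = 0.000714
  v term: (1×0.0702)² = 0.00493
Total = 0.00565. Share from v = 0.00493/0.00565 = 0.873.

87.3%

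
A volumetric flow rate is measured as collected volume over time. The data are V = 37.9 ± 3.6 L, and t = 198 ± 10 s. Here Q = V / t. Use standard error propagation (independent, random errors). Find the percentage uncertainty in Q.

Since Q is a product/quotient, work with relative uncertainties:
  (1·δV/V)² = (1×0.0950)² = 0.00902;  (-1·δt/t)² = (-1×0.0505)² = 0.00255
δQ/Q = √(0.0116) = 0.108

10.8%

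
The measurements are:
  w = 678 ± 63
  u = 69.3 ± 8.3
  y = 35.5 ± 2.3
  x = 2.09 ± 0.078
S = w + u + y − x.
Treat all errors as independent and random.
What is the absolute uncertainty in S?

63.6

Each term contributes (cᵢ δxᵢ)² to (δS)²:
  (δw)² = 3970;  (δu)² = 68.9;  (δy)² = 5.29;  (δx)² = 0.00608
δS = √(4040) = 63.6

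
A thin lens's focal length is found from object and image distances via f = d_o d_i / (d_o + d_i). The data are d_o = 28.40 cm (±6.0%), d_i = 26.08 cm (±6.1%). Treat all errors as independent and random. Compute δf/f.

∂f/∂d_o = (d_i/(d_o+d_i))² = 0.229;  ∂f/∂d_i = (d_o/(d_o+d_i))² = 0.272
δf = √((∂f/∂d_o · δd_o)² + (∂f/∂d_i · δd_i)²) = √(0.152 + 0.187) = 0.583 cm
f = 13.60 cm, so δf/f = 0.583/13.60 = 0.0429.

0.0429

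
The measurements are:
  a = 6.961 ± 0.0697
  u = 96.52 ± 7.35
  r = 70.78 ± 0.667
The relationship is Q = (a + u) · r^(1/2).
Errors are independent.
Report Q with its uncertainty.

870.6 ± 62.0

Let w = a + u = 103.5. δw = √(δa² + δu²) = √(0.00486 + 54.0) = 7.35, so δw/w = 0.0710.
Q is then a monomial in w, r:
δQ/Q = √((δw/w)² + (½·δr/r)²) = √(0.00505 + 2.22e-05) = 0.0712
Q = 870.6, so δQ = 0.0712 × 870.6 = 62.0.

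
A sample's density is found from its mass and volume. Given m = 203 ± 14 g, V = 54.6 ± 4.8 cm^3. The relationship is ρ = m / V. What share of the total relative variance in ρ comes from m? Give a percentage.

38.1%

(δρ/ρ)² = (1·δm/m)² + (-1·δV/V)²
  m term: (1×0.0690)² = 0.00476
  V term: (-1×0.0879)² = 0.00773
Total = 0.0125. Share from m = 0.00476/0.0125 = 0.381.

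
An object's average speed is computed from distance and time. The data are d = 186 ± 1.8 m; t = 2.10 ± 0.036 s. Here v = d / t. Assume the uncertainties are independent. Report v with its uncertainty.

88.6 ± 1.74 m/s

Each factor contributes (exponent × relative error)² to (δv/v)²:
  (1·δd/d)² = (1×0.00968)² = 9.37e-05;  (-1·δt/t)² = (-1×0.0171)² = 0.000294
δv/v = √(0.000388) = 0.0197
v = 88.6 m/s, so δv = 0.0197 × 88.6 = 1.74 m/s.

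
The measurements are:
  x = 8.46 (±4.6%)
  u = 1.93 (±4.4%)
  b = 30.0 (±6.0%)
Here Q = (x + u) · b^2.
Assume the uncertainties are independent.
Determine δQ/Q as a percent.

12.6%

Let w = x + u = 10.4. δw = √(δx² + δu²) = √(0.151 + 0.00721) = 0.398, so δw/w = 0.0383.
Q is then a monomial in w, b:
δQ/Q = √((δw/w)² + (2·δb/b)²) = √(0.00147 + 0.0144) = 0.126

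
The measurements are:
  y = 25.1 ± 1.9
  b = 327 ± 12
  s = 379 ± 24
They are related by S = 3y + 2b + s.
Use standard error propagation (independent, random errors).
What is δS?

34.4

For a sum/difference, combine absolute errors in quadrature:
  (3·δy)² = 32.5;  (2·δb)² = 576;  (δs)² = 576
δS = √(1180) = 34.4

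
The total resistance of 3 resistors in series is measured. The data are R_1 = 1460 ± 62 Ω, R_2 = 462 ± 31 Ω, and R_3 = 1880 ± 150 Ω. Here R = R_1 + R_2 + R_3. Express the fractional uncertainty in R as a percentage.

4.35%

Each term contributes (cᵢ δxᵢ)² to (δR)²:
  (δR_1)² = 3840;  (δR_2)² = 961;  (δR_3)² = 22500
δR = √(27300) = 165 Ω
R = 3800 Ω, so δR/R = 165/3800 = 0.0435.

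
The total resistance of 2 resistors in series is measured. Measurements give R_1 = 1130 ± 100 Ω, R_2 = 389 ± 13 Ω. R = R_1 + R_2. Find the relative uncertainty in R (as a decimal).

Each term contributes (cᵢ δxᵢ)² to (δR)²:
  (δR_1)² = 10000;  (δR_2)² = 169
δR = √(10200) = 101 Ω
R = 1520 Ω, so δR/R = 101/1520 = 0.0664.

0.0664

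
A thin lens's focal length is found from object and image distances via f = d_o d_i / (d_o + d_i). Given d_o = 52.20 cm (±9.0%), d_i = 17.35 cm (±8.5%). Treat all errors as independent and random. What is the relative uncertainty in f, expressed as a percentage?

∂f/∂d_o = (d_i/(d_o+d_i))² = 0.0622;  ∂f/∂d_i = (d_o/(d_o+d_i))² = 0.563
δf = √((∂f/∂d_o · δd_o)² + (∂f/∂d_i · δd_i)²) = √(0.0855 + 0.690) = 0.881 cm
f = 13.02 cm, so δf/f = 0.881/13.02 = 0.0676.

6.76%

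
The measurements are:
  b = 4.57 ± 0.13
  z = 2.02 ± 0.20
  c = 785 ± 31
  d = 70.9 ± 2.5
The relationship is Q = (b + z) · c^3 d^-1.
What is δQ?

5.79e+06

Let u = b + z = 6.59. δu = √(δb² + δz²) = √(0.0169 + 0.0400) = 0.239, so δu/u = 0.0362.
Q is then a monomial in u, c, d:
δQ/Q = √((δu/u)² + (3·δc/c)² + (-1·δd/d)²) = √(0.00131 + 0.0140 + 0.00124) = 0.129
Q = 4.5e+07, so δQ = 0.129 × 4.5e+07 = 5.79e+06.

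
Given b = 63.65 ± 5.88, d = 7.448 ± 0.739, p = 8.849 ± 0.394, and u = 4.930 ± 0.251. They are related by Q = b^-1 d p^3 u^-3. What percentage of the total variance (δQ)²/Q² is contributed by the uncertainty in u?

39.2%

(δQ/Q)² = (-1·δb/b)² + (1·δd/d)² + (3·δp/p)² + (-3·δu/u)²
  b term: (-1×0.0924)² = 0.00853
  d term: (1×0.0992)² = 0.00984
  p term: (3×0.0445)² = 0.0178
  u term: (-3×0.0509)² = 0.0233
Total = 0.0596. Share from u = 0.0233/0.0596 = 0.392.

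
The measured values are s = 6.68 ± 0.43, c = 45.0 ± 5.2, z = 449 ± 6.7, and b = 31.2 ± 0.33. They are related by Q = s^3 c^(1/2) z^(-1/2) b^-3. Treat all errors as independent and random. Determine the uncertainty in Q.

0.000634

Since Q is a product/quotient, work with relative uncertainties:
  (3·δs/s)² = (3×0.0644)² = 0.0373;  (½·δc/c)² = (0.5×0.116)² = 0.00334;  (−½·δz/z)² = (-0.5×0.0149)² = 5.57e-05;  (-3·δb/b)² = (-3×0.0106)² = 0.00101
δQ/Q = √(0.0417) = 0.204
Q = 0.00311, so δQ = 0.204 × 0.00311 = 0.000634.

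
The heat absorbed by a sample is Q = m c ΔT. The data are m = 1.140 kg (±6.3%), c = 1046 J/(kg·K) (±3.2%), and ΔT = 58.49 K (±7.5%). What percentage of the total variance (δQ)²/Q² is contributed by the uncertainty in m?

(δQ/Q)² = (1·δm/m)² + (1·δc/c)² + (1·δΔT/ΔT)²
  m term: (1×0.0630)² = 0.00397
  c term: (1×0.0320)² = 0.00102
  ΔT term: (1×0.0750)² = 0.00562
Total = 0.0106. Share from m = 0.00397/0.0106 = 0.374.

37.4%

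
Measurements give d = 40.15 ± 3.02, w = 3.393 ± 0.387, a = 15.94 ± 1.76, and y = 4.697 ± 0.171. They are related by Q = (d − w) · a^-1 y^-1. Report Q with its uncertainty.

0.4909 ± 0.0701

Let u = d − w = 36.76. δu = √(δd² + δw²) = √(9.12 + 0.150) = 3.04, so δu/u = 0.0828.
Q is then a monomial in u, a, y:
δQ/Q = √((δu/u)² + (-1·δa/a)² + (-1·δy/y)²) = √(0.00686 + 0.0122 + 0.00133) = 0.143
Q = 0.4909, so δQ = 0.143 × 0.4909 = 0.0701.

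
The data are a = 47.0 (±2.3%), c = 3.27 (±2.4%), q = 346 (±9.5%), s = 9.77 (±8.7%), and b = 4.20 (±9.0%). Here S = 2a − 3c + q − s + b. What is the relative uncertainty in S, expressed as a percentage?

7.76%

Sums and differences: (δS)² = Σ (cᵢ δxᵢ)².
  (2·δa)² = 4.67;  (3·δc)² = 0.0554;  (δq)² = 1080;  (δs)² = 0.722;  (δb)² = 0.143
δS = √(1090) = 33.0
S = 425, so δS/S = 33.0/425 = 0.0776.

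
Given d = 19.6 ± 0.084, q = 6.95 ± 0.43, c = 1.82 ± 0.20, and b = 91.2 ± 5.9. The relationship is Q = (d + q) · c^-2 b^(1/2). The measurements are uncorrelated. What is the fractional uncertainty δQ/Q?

Let u = d + q = 26.6. δu = √(δd² + δq²) = √(0.00706 + 0.185) = 0.438, so δu/u = 0.0165.
Q is then a monomial in u, c, b:
δQ/Q = √((δu/u)² + (-2·δc/c)² + (½·δb/b)²) = √(0.000272 + 0.0483 + 0.00105) = 0.223

0.223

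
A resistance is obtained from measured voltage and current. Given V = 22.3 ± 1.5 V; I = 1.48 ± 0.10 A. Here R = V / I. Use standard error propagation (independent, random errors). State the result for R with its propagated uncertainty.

For a monomial R ∝ V, I^-1, fractional errors add in quadrature:
  (1·δV/V)² = (1×0.0673)² = 0.00452;  (-1·δI/I)² = (-1×0.0676)² = 0.00457
δR/R = √(0.00909) = 0.0953
R = 15.1 Ω, so δR = 0.0953 × 15.1 = 1.44 Ω.

15.1 ± 1.44 Ω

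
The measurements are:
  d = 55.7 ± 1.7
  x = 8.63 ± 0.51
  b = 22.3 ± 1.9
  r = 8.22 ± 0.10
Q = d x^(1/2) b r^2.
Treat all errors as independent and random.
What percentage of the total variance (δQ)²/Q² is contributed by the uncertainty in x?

9.04%

(δQ/Q)² = (1·δd/d)² + (½·δx/x)² + (1·δb/b)² + (2·δr/r)²
  d term: (1×0.0305)² = 0.000932
  x term: (0.5×0.0591)² = 0.000873
  b term: (1×0.0852)² = 0.00726
  r term: (2×0.0122)² = 0.000592
Total = 0.00966. Share from x = 0.000873/0.00966 = 0.0904.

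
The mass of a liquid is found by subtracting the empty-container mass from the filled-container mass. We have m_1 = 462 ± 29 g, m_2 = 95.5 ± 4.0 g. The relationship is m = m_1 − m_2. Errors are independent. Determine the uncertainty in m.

29.3 g

m is a linear combination, so absolute uncertainties add in quadrature:
  (δm_1)² = 841;  (δm_2)² = 16.0
δm = √(857) = 29.3 g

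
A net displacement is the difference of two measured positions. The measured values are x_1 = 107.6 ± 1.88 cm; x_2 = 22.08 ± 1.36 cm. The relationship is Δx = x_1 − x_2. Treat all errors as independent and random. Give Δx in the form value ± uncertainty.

85.52 ± 2.32 cm

Absolute uncertainties add in quadrature for a linear combination:
  (δx_1)² = 3.53;  (δx_2)² = 1.85
δΔx = √(5.38) = 2.32 cm
Δx = 85.52 cm.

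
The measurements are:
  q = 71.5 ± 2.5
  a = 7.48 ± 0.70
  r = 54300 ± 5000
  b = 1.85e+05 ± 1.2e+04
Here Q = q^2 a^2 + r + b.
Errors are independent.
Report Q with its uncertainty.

(5.25 ± 0.586) × 10^5

Let p = q^2·a^2 = 2.86e+05. δp/p = √((2·δq/q)² + (2·δa/a)²) = √(0.00489 + 0.0350) = 0.200, so δp = 57200.
Q = p + r + b: δQ = √(δp² + δr² + δb²) = √(3.27e+09 + 2.5e+07 + 1.44e+08) = 58600
Q = 5.25e+05.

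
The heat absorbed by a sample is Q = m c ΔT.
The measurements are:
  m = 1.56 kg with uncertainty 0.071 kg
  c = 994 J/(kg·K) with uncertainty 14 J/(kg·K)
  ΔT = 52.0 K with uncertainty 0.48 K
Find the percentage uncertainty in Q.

Relative error in a monomial: (δQ/Q)² = Σ (nᵢ · δxᵢ/xᵢ)².
  (1·δm/m)² = (1×0.0455)² = 0.00207;  (1·δc/c)² = (1×0.0141)² = 0.000198;  (1·δΔT/ΔT)² = (1×0.00923)² = 8.52e-05
δQ/Q = √(0.00235) = 0.0485

4.85%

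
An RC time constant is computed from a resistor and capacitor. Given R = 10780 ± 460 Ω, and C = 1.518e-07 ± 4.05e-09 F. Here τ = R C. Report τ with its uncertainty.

Products/powers → add relative errors in quadrature, weighted by exponent:
  (1·δR/R)² = (1×0.0427)² = 0.00182;  (1·δC/C)² = (1×0.0267)² = 0.000712
δτ/τ = √(0.00253) = 0.0503
τ = 0.001636 s, so δτ = 0.0503 × 0.001636 = 8.24e-05 s.

(1.636 ± 0.0824) × 10^-3 s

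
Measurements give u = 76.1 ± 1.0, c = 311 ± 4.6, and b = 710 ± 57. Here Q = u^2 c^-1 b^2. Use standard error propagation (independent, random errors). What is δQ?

Each factor contributes (exponent × relative error)² to (δQ/Q)²:
  (2·δu/u)² = (2×0.0131)² = 0.000691;  (-1·δc/c)² = (-1×0.0148)² = 0.000219;  (2·δb/b)² = (2×0.0803)² = 0.0258
δQ/Q = √(0.0267) = 0.163
Q = 9.39e+06, so δQ = 0.163 × 9.39e+06 = 1.53e+06.

1.53e+06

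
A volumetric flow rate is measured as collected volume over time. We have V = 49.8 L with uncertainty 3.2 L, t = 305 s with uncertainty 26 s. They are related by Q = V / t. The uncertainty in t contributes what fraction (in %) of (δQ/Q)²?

63.8%

(δQ/Q)² = (1·δV/V)² + (-1·δt/t)²
  V term: (1×0.0643)² = 0.00413
  t term: (-1×0.0852)² = 0.00727
Total = 0.0114. Share from t = 0.00727/0.0114 = 0.638.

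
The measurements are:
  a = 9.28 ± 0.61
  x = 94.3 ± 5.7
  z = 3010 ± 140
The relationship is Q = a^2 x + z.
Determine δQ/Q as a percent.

10.6%

Let p = a^2·x = 8120. δp/p = √((2·δa/a)² + (1·δx/x)²) = √(0.0173 + 0.00365) = 0.145, so δp = 1180.
Q = p + z: δQ = √(δp² + δz²) = √(1.38e+06 + 19600) = 1180
Q = 11100, so δQ/Q = 1180/11100 = 0.106.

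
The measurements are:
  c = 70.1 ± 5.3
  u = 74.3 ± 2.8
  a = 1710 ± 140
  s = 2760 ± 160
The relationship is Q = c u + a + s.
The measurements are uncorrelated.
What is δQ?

489

Let p = c·u = 5210. δp/p = √((1·δc/c)² + (1·δu/u)²) = √(0.00572 + 0.00142) = 0.0845, so δp = 440.
Q = p + a + s: δQ = √(δp² + δa² + δs²) = √(1.94e+05 + 19600 + 25600) = 489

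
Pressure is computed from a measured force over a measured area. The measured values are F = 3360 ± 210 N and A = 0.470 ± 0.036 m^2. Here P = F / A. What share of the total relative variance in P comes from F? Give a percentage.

40.0%

(δP/P)² = (1·δF/F)² + (-1·δA/A)²
  F term: (1×0.0625)² = 0.00391
  A term: (-1×0.0766)² = 0.00587
Total = 0.00977. Share from F = 0.00391/0.00977 = 0.400.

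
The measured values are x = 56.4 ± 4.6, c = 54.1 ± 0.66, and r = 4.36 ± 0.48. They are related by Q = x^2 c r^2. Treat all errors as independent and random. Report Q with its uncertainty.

(3.27 ± 0.897) × 10^6

Products/powers → add relative errors in quadrature, weighted by exponent:
  (2·δx/x)² = (2×0.0816)² = 0.0266;  (1·δc/c)² = (1×0.0122)² = 0.000149;  (2·δr/r)² = (2×0.110)² = 0.0485
δQ/Q = √(0.0752) = 0.274
Q = 3.27e+06, so δQ = 0.274 × 3.27e+06 = 8.97e+05.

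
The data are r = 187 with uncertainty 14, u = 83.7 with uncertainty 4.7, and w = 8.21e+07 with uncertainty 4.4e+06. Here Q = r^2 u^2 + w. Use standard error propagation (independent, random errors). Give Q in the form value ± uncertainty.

Let p = r^2·u^2 = 2.45e+08. δp/p = √((2·δr/r)² + (2·δu/u)²) = √(0.0224 + 0.0126) = 0.187, so δp = 4.59e+07.
Q = p + w: δQ = √(δp² + δw²) = √(2.1e+15 + 1.94e+13) = 4.61e+07
Q = 3.27e+08.

(3.27 ± 0.461) × 10^8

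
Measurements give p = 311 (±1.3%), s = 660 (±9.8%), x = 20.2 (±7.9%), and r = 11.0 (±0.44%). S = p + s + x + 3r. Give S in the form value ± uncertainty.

For a sum/difference, combine absolute errors in quadrature:
  (δp)² = 16.3;  (δs)² = 4180;  (δx)² = 2.55;  (3·δr)² = 0.0211
δS = √(4200) = 64.8
S = 1020.

1020 ± 64.8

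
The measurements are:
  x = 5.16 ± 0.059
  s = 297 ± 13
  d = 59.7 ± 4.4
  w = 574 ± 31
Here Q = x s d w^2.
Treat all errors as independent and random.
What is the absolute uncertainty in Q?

4.17e+09

Products/powers → add relative errors in quadrature, weighted by exponent:
  (1·δx/x)² = (1×0.0114)² = 0.000131;  (1·δs/s)² = (1×0.0438)² = 0.00192;  (1·δd/d)² = (1×0.0737)² = 0.00543;  (2·δw/w)² = (2×0.0540)² = 0.0117
δQ/Q = √(0.0191) = 0.138
Q = 3.01e+10, so δQ = 0.138 × 3.01e+10 = 4.17e+09.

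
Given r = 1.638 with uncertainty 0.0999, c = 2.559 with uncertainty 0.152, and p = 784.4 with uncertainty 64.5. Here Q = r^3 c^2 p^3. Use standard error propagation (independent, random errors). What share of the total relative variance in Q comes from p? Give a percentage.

56.1%

(δQ/Q)² = (3·δr/r)² + (2·δc/c)² + (3·δp/p)²
  r term: (3×0.0610)² = 0.0335
  c term: (2×0.0594)² = 0.0141
  p term: (3×0.0822)² = 0.0609
Total = 0.108. Share from p = 0.0609/0.108 = 0.561.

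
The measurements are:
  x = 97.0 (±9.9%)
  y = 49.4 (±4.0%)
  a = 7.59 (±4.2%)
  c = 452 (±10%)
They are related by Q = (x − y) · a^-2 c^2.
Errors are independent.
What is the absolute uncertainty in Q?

50500

Let u = x − y = 47.6. δu = √(δx² + δy²) = √(92.2 + 3.90) = 9.80, so δu/u = 0.206.
Q is then a monomial in u, a, c:
δQ/Q = √((δu/u)² + (-2·δa/a)² + (2·δc/c)²) = √(0.0424 + 0.00706 + 0.0400) = 0.299
Q = 1.69e+05, so δQ = 0.299 × 1.69e+05 = 50500.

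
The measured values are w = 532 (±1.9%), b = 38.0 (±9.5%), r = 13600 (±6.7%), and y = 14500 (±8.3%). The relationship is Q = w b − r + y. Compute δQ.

Let p = w·b = 20200. δp/p = √((1·δw/w)² + (1·δb/b)²) = √(0.000361 + 0.00903) = 0.0969, so δp = 1960.
Q = p − r + y: δQ = √(δp² + δr² + δy²) = √(3.84e+06 + 8.3e+05 + 1.45e+06) = 2470

2470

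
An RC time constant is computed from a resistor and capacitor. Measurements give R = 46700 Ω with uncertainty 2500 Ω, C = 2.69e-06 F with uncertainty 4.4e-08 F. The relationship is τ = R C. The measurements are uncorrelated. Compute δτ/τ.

Relative error in a monomial: (δτ/τ)² = Σ (nᵢ · δxᵢ/xᵢ)².
  (1·δR/R)² = (1×0.0535)² = 0.00287;  (1·δC/C)² = (1×0.0164)² = 0.000268
δτ/τ = √(0.00313) = 0.0560

0.0560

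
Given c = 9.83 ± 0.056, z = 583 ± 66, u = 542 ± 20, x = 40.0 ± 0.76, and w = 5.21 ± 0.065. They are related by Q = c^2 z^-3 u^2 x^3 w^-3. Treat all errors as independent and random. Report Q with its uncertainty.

Q is a product of powers, so relative uncertainties combine in quadrature:
  (2·δc/c)² = (2×0.00570)² = 0.000130;  (-3·δz/z)² = (-3×0.113)² = 0.115;  (2·δu/u)² = (2×0.0369)² = 0.00545;  (3·δx/x)² = (3×0.0190)² = 0.00325;  (-3·δw/w)² = (-3×0.0125)² = 0.00140
δQ/Q = √(0.126) = 0.354
Q = 64.8, so δQ = 0.354 × 64.8 = 23.0.

64.8 ± 23.0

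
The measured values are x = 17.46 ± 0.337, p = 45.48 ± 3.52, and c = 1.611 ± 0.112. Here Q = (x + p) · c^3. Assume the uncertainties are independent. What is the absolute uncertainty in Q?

56.8

Let u = x + p = 62.94. δu = √(δx² + δp²) = √(0.114 + 12.4) = 3.54, so δu/u = 0.0562.
Q is then a monomial in u, c:
δQ/Q = √((δu/u)² + (3·δc/c)²) = √(0.00316 + 0.0435) = 0.216
Q = 263.2, so δQ = 0.216 × 263.2 = 56.8.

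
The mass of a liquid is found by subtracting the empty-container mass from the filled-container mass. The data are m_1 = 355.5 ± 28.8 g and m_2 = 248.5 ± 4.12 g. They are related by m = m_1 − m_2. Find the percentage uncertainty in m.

27.2%

m is a linear combination, so absolute uncertainties add in quadrature:
  (δm_1)² = 829;  (δm_2)² = 17.0
δm = √(846) = 29.1 g
m = 107.0 g, so δm/m = 29.1/107.0 = 0.272.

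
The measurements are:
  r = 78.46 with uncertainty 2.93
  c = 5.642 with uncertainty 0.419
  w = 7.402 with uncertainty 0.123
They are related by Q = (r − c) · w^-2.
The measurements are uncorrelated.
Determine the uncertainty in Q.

Let u = r − c = 72.82. δu = √(δr² + δc²) = √(8.58 + 0.176) = 2.96, so δu/u = 0.0406.
Q is then a monomial in u, w:
δQ/Q = √((δu/u)² + (-2·δw/w)²) = √(0.00165 + 0.00110) = 0.0525
Q = 1.329, so δQ = 0.0525 × 1.329 = 0.0698.

0.0698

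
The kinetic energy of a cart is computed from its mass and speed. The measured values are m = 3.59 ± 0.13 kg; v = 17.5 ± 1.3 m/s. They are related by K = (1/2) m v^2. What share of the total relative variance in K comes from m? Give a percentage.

5.61%

(δK/K)² = (1·δm/m)² + (2·δv/v)²
  m term: (1×0.0362)² = 0.00131
  v term: (2×0.0743)² = 0.0221
Total = 0.0234. Share from m = 0.00131/0.0234 = 0.0561.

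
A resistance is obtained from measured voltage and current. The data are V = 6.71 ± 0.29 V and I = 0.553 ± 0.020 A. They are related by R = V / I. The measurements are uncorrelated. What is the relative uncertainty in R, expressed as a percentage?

5.64%

Relative error in a monomial: (δR/R)² = Σ (nᵢ · δxᵢ/xᵢ)².
  (1·δV/V)² = (1×0.0432)² = 0.00187;  (-1·δI/I)² = (-1×0.0362)² = 0.00131
δR/R = √(0.00318) = 0.0564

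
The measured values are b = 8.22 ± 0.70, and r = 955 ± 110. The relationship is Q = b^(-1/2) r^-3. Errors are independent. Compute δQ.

1.39e-10

Q is a product of powers, so relative uncertainties combine in quadrature:
  (−½·δb/b)² = (-0.5×0.0852)² = 0.00181;  (-3·δr/r)² = (-3×0.115)² = 0.119
δQ/Q = √(0.121) = 0.348
Q = 4e-10, so δQ = 0.348 × 4e-10 = 1.39e-10.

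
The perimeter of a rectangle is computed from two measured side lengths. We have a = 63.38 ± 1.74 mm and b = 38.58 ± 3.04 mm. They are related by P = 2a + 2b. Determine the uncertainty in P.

7.01 mm

Absolute uncertainties add in quadrature for a linear combination:
  (2·δa)² = 12.1;  (2·δb)² = 37.0
δP = √(49.1) = 7.01 mm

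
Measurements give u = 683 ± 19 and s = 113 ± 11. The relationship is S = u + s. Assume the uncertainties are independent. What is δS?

22.0

Each term contributes (cᵢ δxᵢ)² to (δS)²:
  (δu)² = 361;  (δs)² = 121
δS = √(482) = 22.0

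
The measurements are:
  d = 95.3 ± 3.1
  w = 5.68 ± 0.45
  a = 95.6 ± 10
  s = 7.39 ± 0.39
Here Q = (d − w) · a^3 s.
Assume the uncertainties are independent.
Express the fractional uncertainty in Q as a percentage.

Let u = d − w = 89.6. δu = √(δd² + δw²) = √(9.61 + 0.203) = 3.13, so δu/u = 0.0350.
Q is then a monomial in u, a, s:
δQ/Q = √((δu/u)² + (3·δa/a)² + (1·δs/s)²) = √(0.00122 + 0.0985 + 0.00279) = 0.320

32.0%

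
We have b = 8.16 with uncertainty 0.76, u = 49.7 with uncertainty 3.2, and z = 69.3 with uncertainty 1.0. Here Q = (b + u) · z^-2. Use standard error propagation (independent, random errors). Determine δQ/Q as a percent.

Let w = b + u = 57.9. δw = √(δb² + δu²) = √(0.578 + 10.2) = 3.29, so δw/w = 0.0568.
Q is then a monomial in w, z:
δQ/Q = √((δw/w)² + (-2·δz/z)²) = √(0.00323 + 0.000833) = 0.0638

6.38%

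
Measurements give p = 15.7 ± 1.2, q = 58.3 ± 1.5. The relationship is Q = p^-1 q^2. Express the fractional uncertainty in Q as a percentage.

9.21%

For a monomial Q ∝ p^-1, q^2, fractional errors add in quadrature:
  (-1·δp/p)² = (-1×0.0764)² = 0.00584;  (2·δq/q)² = (2×0.0257)² = 0.00265
δQ/Q = √(0.00849) = 0.0921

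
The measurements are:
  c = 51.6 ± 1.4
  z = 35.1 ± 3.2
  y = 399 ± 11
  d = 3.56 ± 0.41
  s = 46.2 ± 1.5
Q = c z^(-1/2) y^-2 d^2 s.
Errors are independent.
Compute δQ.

0.00784

Q is a product of powers, so relative uncertainties combine in quadrature:
  (1·δc/c)² = (1×0.0271)² = 0.000736;  (−½·δz/z)² = (-0.5×0.0912)² = 0.00208;  (-2·δy/y)² = (-2×0.0276)² = 0.00304;  (2·δd/d)² = (2×0.115)² = 0.0531;  (1·δs/s)² = (1×0.0325)² = 0.00105
δQ/Q = √(0.0600) = 0.245
Q = 0.0320, so δQ = 0.245 × 0.0320 = 0.00784.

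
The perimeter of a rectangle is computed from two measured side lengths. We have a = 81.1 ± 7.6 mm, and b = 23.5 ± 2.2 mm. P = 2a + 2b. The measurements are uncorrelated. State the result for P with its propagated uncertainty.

209 ± 15.8 mm

Each term contributes (cᵢ δxᵢ)² to (δP)²:
  (2·δa)² = 231;  (2·δb)² = 19.4
δP = √(250) = 15.8 mm
P = 209 mm.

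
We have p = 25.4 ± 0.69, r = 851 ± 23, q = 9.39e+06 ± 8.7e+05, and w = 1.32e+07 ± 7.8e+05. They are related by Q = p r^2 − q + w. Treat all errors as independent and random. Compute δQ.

1.61e+06

Let h = p·r^2 = 1.84e+07. δh/h = √((1·δp/p)² + (2·δr/r)²) = √(0.000738 + 0.00292) = 0.0605, so δh = 1.11e+06.
Q = h − q + w: δQ = √(δh² + δq² + δw²) = √(1.24e+12 + 7.57e+11 + 6.08e+11) = 1.61e+06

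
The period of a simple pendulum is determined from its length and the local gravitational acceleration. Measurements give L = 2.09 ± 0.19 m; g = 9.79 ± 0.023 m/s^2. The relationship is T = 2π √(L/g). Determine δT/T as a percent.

Relative error in a monomial: (δT/T)² = Σ (nᵢ · δxᵢ/xᵢ)².
  (½·δL/L)² = (0.5×0.0909)² = 0.00207;  (−½·δg/g)² = (-0.5×0.00235)² = 1.38e-06
δT/T = √(0.00207) = 0.0455

4.55%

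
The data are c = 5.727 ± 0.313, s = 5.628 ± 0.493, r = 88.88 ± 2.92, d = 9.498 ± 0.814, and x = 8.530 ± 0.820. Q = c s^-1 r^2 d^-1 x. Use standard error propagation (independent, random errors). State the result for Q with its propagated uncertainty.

Q is a product of powers, so relative uncertainties combine in quadrature:
  (1·δc/c)² = (1×0.0547)² = 0.00299;  (-1·δs/s)² = (-1×0.0876)² = 0.00767;  (2·δr/r)² = (2×0.0329)² = 0.00432;  (-1·δd/d)² = (-1×0.0857)² = 0.00734;  (1·δx/x)² = (1×0.0961)² = 0.00924
δQ/Q = √(0.0316) = 0.178
Q = 7219, so δQ = 0.178 × 7219 = 1280.

7219 ± 1280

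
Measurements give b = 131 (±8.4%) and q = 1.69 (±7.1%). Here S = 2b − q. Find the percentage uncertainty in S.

S is a linear combination, so absolute uncertainties add in quadrature:
  (2·δb)² = 484;  (δq)² = 0.0144
δS = √(484) = 22.0
S = 260, so δS/S = 22.0/260 = 0.0845.

8.45%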